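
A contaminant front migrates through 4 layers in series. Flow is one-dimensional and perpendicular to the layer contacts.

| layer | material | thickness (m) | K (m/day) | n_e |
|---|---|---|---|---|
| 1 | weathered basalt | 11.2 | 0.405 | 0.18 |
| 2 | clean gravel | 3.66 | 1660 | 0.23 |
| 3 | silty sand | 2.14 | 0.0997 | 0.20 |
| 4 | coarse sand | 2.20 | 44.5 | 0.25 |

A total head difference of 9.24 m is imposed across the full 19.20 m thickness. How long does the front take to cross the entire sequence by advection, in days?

20.4

With flow normal to the layers, continuity requires the same specific discharge q through every layer.
Σ(b_i/K_i) = 11.2/0.405 + 3.66/1660 + 2.14/0.0997 + 2.20/44.5 = 49.17 d.
q = Δh / Σ(b_i/K_i) = 9.24 / 49.17 = 0.1879 m/day.
In each layer the seepage velocity is v_i = q/n_i, so the layer transit time is t_i = b_i·n_i / q:
  layer 1 (weathered basalt): t_1 = 11.2 × 0.18 / 0.1879 = 10.73 d
  layer 2 (clean gravel): t_2 = 3.66 × 0.23 / 0.1879 = 4.480 d
  layer 3 (silty sand): t_3 = 2.14 × 0.20 / 0.1879 = 2.278 d
  layer 4 (coarse sand): t_4 = 2.20 × 0.25 / 0.1879 = 2.927 d
Total t = Σ t_i = 20.41 days.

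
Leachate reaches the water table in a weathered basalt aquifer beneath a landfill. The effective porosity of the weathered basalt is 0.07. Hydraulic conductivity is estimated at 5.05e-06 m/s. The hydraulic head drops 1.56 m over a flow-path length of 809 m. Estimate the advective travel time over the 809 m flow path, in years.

184

Convert K: 5.05e-06 m/s × 86400 = 0.4363 m/day.
Hydraulic gradient i = Δh / L = 1.56 / 809 = 0.001928.
Darcy flux q = K · i = 0.4363 × 0.001928 = 0.0008414 m/day.
Seepage velocity v = q / n_e = 0.0008414 / 0.07 = 0.01202 m/day.
Travel time t = L / v = 809 / 0.01202 = 67308 days = 184.3 years.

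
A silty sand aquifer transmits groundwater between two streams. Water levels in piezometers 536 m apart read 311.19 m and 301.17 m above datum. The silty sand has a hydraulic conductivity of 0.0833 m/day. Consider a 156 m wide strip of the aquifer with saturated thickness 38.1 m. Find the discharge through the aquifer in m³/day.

9.26

Cross-sectional area A = 156 × 38.1 = 5944 m².
Hydraulic gradient i = (311.19 − 301.17) / 536 = 10.02 / 536 = 0.01869.
Darcy's law: Q = K · A · i = 0.08330 × 5944 × 0.01869 = 9.255 m³/day.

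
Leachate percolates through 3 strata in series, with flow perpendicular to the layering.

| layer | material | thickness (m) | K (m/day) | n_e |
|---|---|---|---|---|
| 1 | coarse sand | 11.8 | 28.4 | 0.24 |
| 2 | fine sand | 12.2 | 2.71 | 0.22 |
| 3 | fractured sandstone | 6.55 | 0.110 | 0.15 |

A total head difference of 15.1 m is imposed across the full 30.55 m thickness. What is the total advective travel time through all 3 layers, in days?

27.7

With flow normal to the layers, continuity requires the same specific discharge q through every layer.
Σ(b_i/K_i) = 11.8/28.4 + 12.2/2.71 + 6.55/0.110 = 64.46 d.
q = Δh / Σ(b_i/K_i) = 15.1 / 64.46 = 0.2342 m/day.
In each layer the seepage velocity is v_i = q/n_i, so the layer transit time is t_i = b_i·n_i / q:
  layer 1 (coarse sand): t_1 = 11.8 × 0.24 / 0.2342 = 12.09 d
  layer 2 (fine sand): t_2 = 12.2 × 0.22 / 0.2342 = 11.46 d
  layer 3 (fractured sandstone): t_3 = 6.55 × 0.15 / 0.2342 = 4.194 d
Total t = Σ t_i = 27.74 days.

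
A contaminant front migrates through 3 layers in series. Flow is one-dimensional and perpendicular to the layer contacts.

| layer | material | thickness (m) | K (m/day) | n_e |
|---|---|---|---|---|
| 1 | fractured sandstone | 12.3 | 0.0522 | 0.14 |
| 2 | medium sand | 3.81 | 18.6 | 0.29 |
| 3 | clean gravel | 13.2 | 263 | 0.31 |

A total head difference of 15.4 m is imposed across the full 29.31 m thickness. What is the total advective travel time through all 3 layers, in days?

With flow normal to the layers, continuity requires the same specific discharge q through every layer.
Σ(b_i/K_i) = 12.3/0.0522 + 3.81/18.6 + 13.2/263 = 235.9 d.
q = Δh / Σ(b_i/K_i) = 15.4 / 235.9 = 0.06529 m/day.
In each layer the seepage velocity is v_i = q/n_i, so the layer transit time is t_i = b_i·n_i / q:
  layer 1 (fractured sandstone): t_1 = 12.3 × 0.14 / 0.06529 = 26.38 d
  layer 2 (medium sand): t_2 = 3.81 × 0.29 / 0.06529 = 16.92 d
  layer 3 (clean gravel): t_3 = 13.2 × 0.31 / 0.06529 = 62.68 d
Total t = Σ t_i = 106.0 days.

106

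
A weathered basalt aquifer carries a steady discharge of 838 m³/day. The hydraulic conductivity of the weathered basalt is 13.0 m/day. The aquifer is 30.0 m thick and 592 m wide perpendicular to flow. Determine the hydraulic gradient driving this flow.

0.00363

Cross-sectional area A = 592 × 30.0 = 17760 m².
From Q = K·A·i, i = Q / (K·A) = 838 / (13.00 × 17760) = 0.003630.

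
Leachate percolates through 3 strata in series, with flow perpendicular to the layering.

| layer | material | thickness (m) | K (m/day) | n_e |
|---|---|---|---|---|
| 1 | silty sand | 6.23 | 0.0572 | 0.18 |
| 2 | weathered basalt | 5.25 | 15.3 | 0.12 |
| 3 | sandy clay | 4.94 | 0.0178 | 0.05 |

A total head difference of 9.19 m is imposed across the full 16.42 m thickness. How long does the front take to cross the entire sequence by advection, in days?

With flow normal to the layers, continuity requires the same specific discharge q through every layer.
Σ(b_i/K_i) = 6.23/0.0572 + 5.25/15.3 + 4.94/0.0178 = 386.8 d.
q = Δh / Σ(b_i/K_i) = 9.19 / 386.8 = 0.02376 m/day.
In each layer the seepage velocity is v_i = q/n_i, so the layer transit time is t_i = b_i·n_i / q:
  layer 1 (silty sand): t_1 = 6.23 × 0.18 / 0.02376 = 47.20 d
  layer 2 (weathered basalt): t_2 = 5.25 × 0.12 / 0.02376 = 26.52 d
  layer 3 (sandy clay): t_3 = 4.94 × 0.05 / 0.02376 = 10.40 d
Total t = Σ t_i = 84.11 days.

84.1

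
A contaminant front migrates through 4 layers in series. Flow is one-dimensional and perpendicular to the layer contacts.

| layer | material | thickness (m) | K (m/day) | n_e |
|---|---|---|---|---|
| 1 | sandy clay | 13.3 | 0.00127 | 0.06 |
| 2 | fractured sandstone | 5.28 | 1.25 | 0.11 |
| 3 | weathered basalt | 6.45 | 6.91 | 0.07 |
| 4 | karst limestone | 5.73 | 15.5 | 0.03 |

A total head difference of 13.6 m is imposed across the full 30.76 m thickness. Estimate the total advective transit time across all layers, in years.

With flow normal to the layers, continuity requires the same specific discharge q through every layer.
Σ(b_i/K_i) = 13.3/0.00127 + 5.28/1.25 + 6.45/6.91 + 5.73/15.5 = 10478 d.
q = Δh / Σ(b_i/K_i) = 13.6 / 10478 = 0.001298 m/day.
In each layer the seepage velocity is v_i = q/n_i, so the layer transit time is t_i = b_i·n_i / q:
  layer 1 (sandy clay): t_1 = 13.3 × 0.06 / 0.001298 = 614.8 d
  layer 2 (fractured sandstone): t_2 = 5.28 × 0.11 / 0.001298 = 447.5 d
  layer 3 (weathered basalt): t_3 = 6.45 × 0.07 / 0.001298 = 347.9 d
  layer 4 (karst limestone): t_4 = 5.73 × 0.03 / 0.001298 = 132.4 d
Total t = Σ t_i = 1543 days = 4.223 years.

4.22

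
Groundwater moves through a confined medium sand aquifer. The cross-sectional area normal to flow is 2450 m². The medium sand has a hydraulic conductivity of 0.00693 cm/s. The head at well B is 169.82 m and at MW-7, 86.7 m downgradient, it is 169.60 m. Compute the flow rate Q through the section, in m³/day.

37.2

Convert K: 0.00693 cm/s × 864 = 5.988 m/day.
Hydraulic gradient i = (169.82 − 169.60) / 86.7 = 0.22 / 86.7 = 0.002537.
Darcy's law: Q = K · A · i = 5.988 × 2450 × 0.002537 = 37.22 m³/day.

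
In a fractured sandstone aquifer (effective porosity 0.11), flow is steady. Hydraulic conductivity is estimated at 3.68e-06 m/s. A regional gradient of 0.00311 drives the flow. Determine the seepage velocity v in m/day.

Convert K: 3.68e-06 m/s × 86400 = 0.3180 m/day.
Hydraulic gradient i = 0.00311.
Darcy flux q = K · i = 0.3180 × 0.003110 = 0.0009888 m/day.
Seepage velocity v = q / n_e = 0.0009888 / 0.11 = 0.008989 m/day.

0.00899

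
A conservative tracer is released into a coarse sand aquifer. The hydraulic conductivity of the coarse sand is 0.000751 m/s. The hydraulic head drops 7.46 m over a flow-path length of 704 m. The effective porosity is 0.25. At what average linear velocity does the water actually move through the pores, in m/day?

Convert K: 0.000751 m/s × 86400 = 64.89 m/day.
Hydraulic gradient i = Δh / L = 7.46 / 704 = 0.01060.
Darcy flux q = K · i = 64.89 × 0.01060 = 0.6876 m/day.
Seepage velocity v = q / n_e = 0.6876 / 0.25 = 2.750 m/day.

2.75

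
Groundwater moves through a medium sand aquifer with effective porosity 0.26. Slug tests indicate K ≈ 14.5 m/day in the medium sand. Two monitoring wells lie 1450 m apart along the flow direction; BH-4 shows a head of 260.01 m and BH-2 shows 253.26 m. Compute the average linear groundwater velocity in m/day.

Hydraulic gradient i = (260.01 − 253.26) / 1450 = 6.75 / 1450 = 0.004655.
Darcy flux q = K · i = 14.50 × 0.004655 = 0.06750 m/day.
Seepage velocity v = q / n_e = 0.06750 / 0.26 = 0.2596 m/day.

0.260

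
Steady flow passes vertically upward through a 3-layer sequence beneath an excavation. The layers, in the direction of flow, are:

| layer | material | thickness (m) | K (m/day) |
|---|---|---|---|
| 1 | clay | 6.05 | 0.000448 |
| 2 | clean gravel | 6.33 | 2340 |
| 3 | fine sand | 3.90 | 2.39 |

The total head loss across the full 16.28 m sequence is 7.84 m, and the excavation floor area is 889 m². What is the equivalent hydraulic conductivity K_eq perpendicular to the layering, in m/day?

Flow is perpendicular to layering, so the layers act in series and the equivalent K is the thickness-weighted harmonic mean.
Total thickness L = 6.05 + 6.33 + 3.90 = 16.28 m.
Σ(b_i/K_i) = 6.05/0.000448 + 6.33/2340 + 3.90/2.39 = 13506 d.
K_eq = L / Σ(b_i/K_i) = 16.28 / 13506 = 0.001205 m/day.

0.00121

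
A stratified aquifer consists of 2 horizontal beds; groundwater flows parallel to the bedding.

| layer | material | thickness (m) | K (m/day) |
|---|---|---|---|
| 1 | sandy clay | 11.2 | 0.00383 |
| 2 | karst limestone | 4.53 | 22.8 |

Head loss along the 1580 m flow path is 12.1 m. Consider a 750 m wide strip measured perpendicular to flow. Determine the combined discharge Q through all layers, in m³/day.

593

Flow is parallel to layering, so each bed carries its own Darcy discharge and the transmissivities add.
Σ(K_i·b_i) = 0.00383×11.2 + 22.8×4.53 = 103.3 m²/day.
Hydraulic gradient i = Δh / L = 12.1 / 1580 = 0.007658.
Q = Σ(K_i·b_i) · W · i = 103.3 × 750 × 0.007658 = 593.5 m³/day.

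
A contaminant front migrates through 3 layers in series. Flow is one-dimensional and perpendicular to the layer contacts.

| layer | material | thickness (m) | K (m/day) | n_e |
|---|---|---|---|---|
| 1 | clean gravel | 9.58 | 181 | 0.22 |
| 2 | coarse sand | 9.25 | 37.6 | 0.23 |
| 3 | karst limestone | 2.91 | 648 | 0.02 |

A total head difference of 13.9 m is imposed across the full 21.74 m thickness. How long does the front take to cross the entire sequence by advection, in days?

0.0937

With flow normal to the layers, continuity requires the same specific discharge q through every layer.
Σ(b_i/K_i) = 9.58/181 + 9.25/37.6 + 2.91/648 = 0.3034 d.
q = Δh / Σ(b_i/K_i) = 13.9 / 0.3034 = 45.81 m/day.
In each layer the seepage velocity is v_i = q/n_i, so the layer transit time is t_i = b_i·n_i / q:
  layer 1 (clean gravel): t_1 = 9.58 × 0.22 / 45.81 = 0.04601 d
  layer 2 (coarse sand): t_2 = 9.25 × 0.23 / 45.81 = 0.04644 d
  layer 3 (karst limestone): t_3 = 2.91 × 0.02 / 45.81 = 0.001270 d
Total t = Σ t_i = 0.09372 days.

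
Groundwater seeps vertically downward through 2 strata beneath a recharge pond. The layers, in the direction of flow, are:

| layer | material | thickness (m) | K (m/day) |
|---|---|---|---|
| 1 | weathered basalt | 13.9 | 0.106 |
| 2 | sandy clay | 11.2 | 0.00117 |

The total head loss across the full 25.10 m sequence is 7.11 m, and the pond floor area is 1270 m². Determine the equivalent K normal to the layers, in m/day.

0.00259

Flow is perpendicular to layering, so the layers act in series and the equivalent K is the thickness-weighted harmonic mean.
Total thickness L = 13.9 + 11.2 = 25.10 m.
Σ(b_i/K_i) = 13.9/0.106 + 11.2/0.00117 = 9704 d.
K_eq = L / Σ(b_i/K_i) = 25.10 / 9704 = 0.002587 m/day.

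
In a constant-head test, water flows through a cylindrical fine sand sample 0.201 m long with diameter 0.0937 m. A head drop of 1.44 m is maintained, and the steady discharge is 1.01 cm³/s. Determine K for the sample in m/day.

1.77

Cross-sectional area A = π·(d/2)² = π × (0.0937/2)² = 0.006896 m².
Convert discharge: 1.01 cm³/s = 1.010e-06 m³/s.
Darcy's law rearranged: K = Q·L / (A·Δh) = 1.010e-06 × 0.201 / (0.006896 × 1.44) = 2.044e-05 m/s = 1.766 m/day.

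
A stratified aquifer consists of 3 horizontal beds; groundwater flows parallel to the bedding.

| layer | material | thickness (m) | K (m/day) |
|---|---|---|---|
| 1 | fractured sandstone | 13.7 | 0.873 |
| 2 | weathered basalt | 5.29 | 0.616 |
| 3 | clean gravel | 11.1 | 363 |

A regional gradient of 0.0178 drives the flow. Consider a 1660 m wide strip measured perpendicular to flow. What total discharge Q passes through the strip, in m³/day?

120000

Flow is parallel to layering, so each bed carries its own Darcy discharge and the transmissivities add.
Σ(K_i·b_i) = 0.873×13.7 + 0.616×5.29 + 363×11.1 = 4045 m²/day.
Hydraulic gradient i = 0.0178.
Q = Σ(K_i·b_i) · W · i = 4045 × 1660 × 0.01780 = 1.195e+05 m³/day.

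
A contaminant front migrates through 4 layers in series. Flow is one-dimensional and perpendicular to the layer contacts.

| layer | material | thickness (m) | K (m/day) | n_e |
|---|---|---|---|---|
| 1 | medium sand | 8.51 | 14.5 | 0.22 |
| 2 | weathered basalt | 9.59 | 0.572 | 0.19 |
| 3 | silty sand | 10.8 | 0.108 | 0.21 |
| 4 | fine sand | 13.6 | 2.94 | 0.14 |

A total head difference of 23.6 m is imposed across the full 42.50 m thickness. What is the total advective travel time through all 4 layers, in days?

With flow normal to the layers, continuity requires the same specific discharge q through every layer.
Σ(b_i/K_i) = 8.51/14.5 + 9.59/0.572 + 10.8/0.108 + 13.6/2.94 = 122.0 d.
q = Δh / Σ(b_i/K_i) = 23.6 / 122.0 = 0.1935 m/day.
In each layer the seepage velocity is v_i = q/n_i, so the layer transit time is t_i = b_i·n_i / q:
  layer 1 (medium sand): t_1 = 8.51 × 0.22 / 0.1935 = 9.677 d
  layer 2 (weathered basalt): t_2 = 9.59 × 0.19 / 0.1935 = 9.418 d
  layer 3 (silty sand): t_3 = 10.8 × 0.21 / 0.1935 = 11.72 d
  layer 4 (fine sand): t_4 = 13.6 × 0.14 / 0.1935 = 9.841 d
Total t = Σ t_i = 40.66 days.

40.7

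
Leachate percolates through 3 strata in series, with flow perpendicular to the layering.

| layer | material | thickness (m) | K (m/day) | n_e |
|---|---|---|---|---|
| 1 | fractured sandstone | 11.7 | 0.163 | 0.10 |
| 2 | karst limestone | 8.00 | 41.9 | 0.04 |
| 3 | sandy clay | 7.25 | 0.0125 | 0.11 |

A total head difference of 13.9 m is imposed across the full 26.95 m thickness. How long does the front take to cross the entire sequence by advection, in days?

107

With flow normal to the layers, continuity requires the same specific discharge q through every layer.
Σ(b_i/K_i) = 11.7/0.163 + 8.00/41.9 + 7.25/0.0125 = 652.0 d.
q = Δh / Σ(b_i/K_i) = 13.9 / 652.0 = 0.02132 m/day.
In each layer the seepage velocity is v_i = q/n_i, so the layer transit time is t_i = b_i·n_i / q:
  layer 1 (fractured sandstone): t_1 = 11.7 × 0.10 / 0.02132 = 54.88 d
  layer 2 (karst limestone): t_2 = 8.00 × 0.04 / 0.02132 = 15.01 d
  layer 3 (sandy clay): t_3 = 7.25 × 0.11 / 0.02132 = 37.41 d
Total t = Σ t_i = 107.3 days.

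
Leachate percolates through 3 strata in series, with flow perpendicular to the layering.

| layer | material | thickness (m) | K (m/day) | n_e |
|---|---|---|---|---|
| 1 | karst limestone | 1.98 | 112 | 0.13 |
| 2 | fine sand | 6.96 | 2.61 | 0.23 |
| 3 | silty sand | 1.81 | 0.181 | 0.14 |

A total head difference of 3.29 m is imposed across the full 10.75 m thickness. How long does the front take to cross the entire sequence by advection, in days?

With flow normal to the layers, continuity requires the same specific discharge q through every layer.
Σ(b_i/K_i) = 1.98/112 + 6.96/2.61 + 1.81/0.181 = 12.68 d.
q = Δh / Σ(b_i/K_i) = 3.29 / 12.68 = 0.2594 m/day.
In each layer the seepage velocity is v_i = q/n_i, so the layer transit time is t_i = b_i·n_i / q:
  layer 1 (karst limestone): t_1 = 1.98 × 0.13 / 0.2594 = 0.9924 d
  layer 2 (fine sand): t_2 = 6.96 × 0.23 / 0.2594 = 6.172 d
  layer 3 (silty sand): t_3 = 1.81 × 0.14 / 0.2594 = 0.9770 d
Total t = Σ t_i = 8.141 days.

8.14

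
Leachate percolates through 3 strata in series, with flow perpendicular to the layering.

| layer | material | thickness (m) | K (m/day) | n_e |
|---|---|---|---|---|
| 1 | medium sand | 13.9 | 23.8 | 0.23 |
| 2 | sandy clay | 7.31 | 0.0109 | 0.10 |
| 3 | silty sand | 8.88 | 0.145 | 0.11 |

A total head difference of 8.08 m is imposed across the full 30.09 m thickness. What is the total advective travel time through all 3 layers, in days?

With flow normal to the layers, continuity requires the same specific discharge q through every layer.
Σ(b_i/K_i) = 13.9/23.8 + 7.31/0.0109 + 8.88/0.145 = 732.5 d.
q = Δh / Σ(b_i/K_i) = 8.08 / 732.5 = 0.01103 m/day.
In each layer the seepage velocity is v_i = q/n_i, so the layer transit time is t_i = b_i·n_i / q:
  layer 1 (medium sand): t_1 = 13.9 × 0.23 / 0.01103 = 289.8 d
  layer 2 (sandy clay): t_2 = 7.31 × 0.10 / 0.01103 = 66.27 d
  layer 3 (silty sand): t_3 = 8.88 × 0.11 / 0.01103 = 88.55 d
Total t = Σ t_i = 444.6 days.

445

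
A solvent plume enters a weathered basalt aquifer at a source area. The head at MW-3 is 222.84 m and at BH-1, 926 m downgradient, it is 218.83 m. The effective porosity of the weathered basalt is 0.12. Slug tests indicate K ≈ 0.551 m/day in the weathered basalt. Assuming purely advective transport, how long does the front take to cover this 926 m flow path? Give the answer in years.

Hydraulic gradient i = (222.84 − 218.83) / 926 = 4.01 / 926 = 0.004330.
Darcy flux q = K · i = 0.5510 × 0.004330 = 0.002386 m/day.
Seepage velocity v = q / n_e = 0.002386 / 0.12 = 0.01988 m/day.
Travel time t = L / v = 926 / 0.01988 = 46570 days = 127.5 years.

128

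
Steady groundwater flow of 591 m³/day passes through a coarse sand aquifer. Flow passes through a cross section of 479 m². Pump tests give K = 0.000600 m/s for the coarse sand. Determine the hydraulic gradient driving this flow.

0.0238

Convert K: 0.000600 m/s × 86400 = 51.84 m/day.
From Q = K·A·i, i = Q / (K·A) = 591 / (51.84 × 479.0) = 0.02380.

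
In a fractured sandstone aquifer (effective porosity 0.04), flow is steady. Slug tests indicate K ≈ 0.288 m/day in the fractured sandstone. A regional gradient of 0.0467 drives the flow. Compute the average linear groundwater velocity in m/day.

Hydraulic gradient i = 0.0467.
Darcy flux q = K · i = 0.2880 × 0.04670 = 0.01345 m/day.
Seepage velocity v = q / n_e = 0.01345 / 0.04 = 0.3362 m/day.

0.336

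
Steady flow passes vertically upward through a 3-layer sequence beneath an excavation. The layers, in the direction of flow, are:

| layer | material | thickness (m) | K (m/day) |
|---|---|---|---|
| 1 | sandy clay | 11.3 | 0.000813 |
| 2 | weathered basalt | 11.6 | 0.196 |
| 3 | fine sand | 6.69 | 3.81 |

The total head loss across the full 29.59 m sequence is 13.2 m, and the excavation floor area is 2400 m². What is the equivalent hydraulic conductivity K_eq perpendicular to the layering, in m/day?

0.00212

Flow is perpendicular to layering, so the layers act in series and the equivalent K is the thickness-weighted harmonic mean.
Total thickness L = 11.3 + 11.6 + 6.69 = 29.59 m.
Σ(b_i/K_i) = 11.3/0.000813 + 11.6/0.196 + 6.69/3.81 = 13960 d.
K_eq = L / Σ(b_i/K_i) = 29.59 / 13960 = 0.002120 m/day.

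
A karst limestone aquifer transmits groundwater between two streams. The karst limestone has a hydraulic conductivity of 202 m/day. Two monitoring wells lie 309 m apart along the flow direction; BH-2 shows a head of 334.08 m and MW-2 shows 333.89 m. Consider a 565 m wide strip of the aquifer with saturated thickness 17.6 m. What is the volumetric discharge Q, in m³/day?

1240

Cross-sectional area A = 565 × 17.6 = 9944 m².
Hydraulic gradient i = (334.08 − 333.89) / 309 = 0.19 / 309 = 0.0006149.
Darcy's law: Q = K · A · i = 202.0 × 9944 × 0.0006149 = 1235 m³/day.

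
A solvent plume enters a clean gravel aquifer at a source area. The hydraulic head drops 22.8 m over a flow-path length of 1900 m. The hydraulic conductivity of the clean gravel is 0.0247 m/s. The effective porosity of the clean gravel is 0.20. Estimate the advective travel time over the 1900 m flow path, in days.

14.8

Convert K: 0.0247 m/s × 86400 = 2134 m/day.
Hydraulic gradient i = Δh / L = 22.8 / 1900 = 0.01200.
Darcy flux q = K · i = 2134 × 0.01200 = 25.61 m/day.
Seepage velocity v = q / n_e = 25.61 / 0.20 = 128.0 m/day.
Travel time t = L / v = 1900 / 128.0 = 14.84 days.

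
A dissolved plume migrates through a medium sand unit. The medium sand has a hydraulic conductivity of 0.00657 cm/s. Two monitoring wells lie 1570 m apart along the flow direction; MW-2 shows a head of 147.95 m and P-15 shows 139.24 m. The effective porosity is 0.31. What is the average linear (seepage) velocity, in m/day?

0.102

Convert K: 0.00657 cm/s × 864 = 5.676 m/day.
Hydraulic gradient i = (147.95 − 139.24) / 1570 = 8.71 / 1570 = 0.005548.
Darcy flux q = K · i = 5.676 × 0.005548 = 0.03149 m/day.
Seepage velocity v = q / n_e = 0.03149 / 0.31 = 0.1016 m/day.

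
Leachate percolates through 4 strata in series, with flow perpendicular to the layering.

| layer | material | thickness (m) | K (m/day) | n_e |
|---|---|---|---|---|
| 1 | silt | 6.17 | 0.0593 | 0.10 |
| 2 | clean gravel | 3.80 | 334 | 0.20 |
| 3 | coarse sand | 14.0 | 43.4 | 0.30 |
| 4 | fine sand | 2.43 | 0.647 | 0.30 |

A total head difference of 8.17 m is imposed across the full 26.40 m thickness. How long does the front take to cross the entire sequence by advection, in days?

With flow normal to the layers, continuity requires the same specific discharge q through every layer.
Σ(b_i/K_i) = 6.17/0.0593 + 3.80/334 + 14.0/43.4 + 2.43/0.647 = 108.1 d.
q = Δh / Σ(b_i/K_i) = 8.17 / 108.1 = 0.07555 m/day.
In each layer the seepage velocity is v_i = q/n_i, so the layer transit time is t_i = b_i·n_i / q:
  layer 1 (silt): t_1 = 6.17 × 0.10 / 0.07555 = 8.167 d
  layer 2 (clean gravel): t_2 = 3.80 × 0.20 / 0.07555 = 10.06 d
  layer 3 (coarse sand): t_3 = 14.0 × 0.30 / 0.07555 = 55.59 d
  layer 4 (fine sand): t_4 = 2.43 × 0.30 / 0.07555 = 9.649 d
Total t = Σ t_i = 83.47 days.

83.5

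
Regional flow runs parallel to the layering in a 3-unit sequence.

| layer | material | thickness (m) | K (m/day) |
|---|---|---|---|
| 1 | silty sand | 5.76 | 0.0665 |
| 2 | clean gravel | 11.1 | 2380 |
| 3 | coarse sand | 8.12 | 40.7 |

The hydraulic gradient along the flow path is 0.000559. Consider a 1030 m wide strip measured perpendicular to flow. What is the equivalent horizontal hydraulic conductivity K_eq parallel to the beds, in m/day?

Flow is parallel to layering, so each bed carries its own Darcy discharge and the transmissivities add.
Σ(K_i·b_i) = 0.0665×5.76 + 2380×11.1 + 40.7×8.12 = 26749 m²/day.
Total thickness b = 24.98 m, so K_eq = Σ(K_i·b_i)/b = 1071 m/day.

1070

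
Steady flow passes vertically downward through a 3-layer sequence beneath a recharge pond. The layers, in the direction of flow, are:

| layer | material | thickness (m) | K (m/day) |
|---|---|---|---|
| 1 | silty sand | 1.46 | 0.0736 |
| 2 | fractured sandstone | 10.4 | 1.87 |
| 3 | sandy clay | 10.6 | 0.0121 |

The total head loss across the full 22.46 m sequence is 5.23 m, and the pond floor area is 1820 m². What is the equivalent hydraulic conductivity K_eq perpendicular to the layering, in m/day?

Flow is perpendicular to layering, so the layers act in series and the equivalent K is the thickness-weighted harmonic mean.
Total thickness L = 1.46 + 10.4 + 10.6 = 22.46 m.
Σ(b_i/K_i) = 1.46/0.0736 + 10.4/1.87 + 10.6/0.0121 = 901.4 d.
K_eq = L / Σ(b_i/K_i) = 22.46 / 901.4 = 0.02492 m/day.

0.0249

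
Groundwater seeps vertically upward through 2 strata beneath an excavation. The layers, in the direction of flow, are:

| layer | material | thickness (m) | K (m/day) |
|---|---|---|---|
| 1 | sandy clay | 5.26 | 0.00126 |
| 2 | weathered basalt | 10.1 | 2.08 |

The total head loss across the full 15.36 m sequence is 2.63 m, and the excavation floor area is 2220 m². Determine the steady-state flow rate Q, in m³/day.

Flow is perpendicular to layering, so the layers act in series and the equivalent K is the thickness-weighted harmonic mean.
Total thickness L = 5.26 + 10.1 = 15.36 m.
Σ(b_i/K_i) = 5.26/0.00126 + 10.1/2.08 = 4179 d.
K_eq = L / Σ(b_i/K_i) = 15.36 / 4179 = 0.003675 m/day.
Q = K_eq · A · (Δh/L) = 0.003675 × 2220 × (2.63/15.36) = 1.397 m³/day.

1.40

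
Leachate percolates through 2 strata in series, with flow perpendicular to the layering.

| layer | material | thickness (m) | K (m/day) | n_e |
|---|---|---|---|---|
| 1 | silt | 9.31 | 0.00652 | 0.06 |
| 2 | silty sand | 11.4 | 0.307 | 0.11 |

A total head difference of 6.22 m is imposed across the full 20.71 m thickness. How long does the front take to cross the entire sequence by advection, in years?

1.17

With flow normal to the layers, continuity requires the same specific discharge q through every layer.
Σ(b_i/K_i) = 9.31/0.00652 + 11.4/0.307 = 1465 d.
q = Δh / Σ(b_i/K_i) = 6.22 / 1465 = 0.004246 m/day.
In each layer the seepage velocity is v_i = q/n_i, so the layer transit time is t_i = b_i·n_i / q:
  layer 1 (silt): t_1 = 9.31 × 0.06 / 0.004246 = 131.6 d
  layer 2 (silty sand): t_2 = 11.4 × 0.11 / 0.004246 = 295.4 d
Total t = Σ t_i = 426.9 days = 1.169 years.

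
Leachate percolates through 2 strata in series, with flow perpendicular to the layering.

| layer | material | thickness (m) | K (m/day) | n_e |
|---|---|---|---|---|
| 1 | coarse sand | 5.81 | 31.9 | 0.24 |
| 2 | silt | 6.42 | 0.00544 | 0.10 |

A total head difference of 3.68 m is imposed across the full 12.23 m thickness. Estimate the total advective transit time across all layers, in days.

With flow normal to the layers, continuity requires the same specific discharge q through every layer.
Σ(b_i/K_i) = 5.81/31.9 + 6.42/0.00544 = 1180 d.
q = Δh / Σ(b_i/K_i) = 3.68 / 1180 = 0.003118 m/day.
In each layer the seepage velocity is v_i = q/n_i, so the layer transit time is t_i = b_i·n_i / q:
  layer 1 (coarse sand): t_1 = 5.81 × 0.24 / 0.003118 = 447.2 d
  layer 2 (silt): t_2 = 6.42 × 0.10 / 0.003118 = 205.9 d
Total t = Σ t_i = 653.2 days.

653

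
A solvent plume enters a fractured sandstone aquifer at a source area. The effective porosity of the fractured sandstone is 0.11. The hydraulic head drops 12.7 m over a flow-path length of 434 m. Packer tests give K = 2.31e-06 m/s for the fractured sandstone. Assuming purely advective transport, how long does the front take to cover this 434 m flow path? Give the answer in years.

Convert K: 2.31e-06 m/s × 86400 = 0.1996 m/day.
Hydraulic gradient i = Δh / L = 12.7 / 434 = 0.02926.
Darcy flux q = K · i = 0.1996 × 0.02926 = 0.005840 m/day.
Seepage velocity v = q / n_e = 0.005840 / 0.11 = 0.05309 m/day.
Travel time t = L / v = 434 / 0.05309 = 8174 days = 22.38 years.

22.4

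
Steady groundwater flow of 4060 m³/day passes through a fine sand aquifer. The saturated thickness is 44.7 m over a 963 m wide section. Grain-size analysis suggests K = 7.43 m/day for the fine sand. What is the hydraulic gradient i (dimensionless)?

Cross-sectional area A = 963 × 44.7 = 43046 m².
From Q = K·A·i, i = Q / (K·A) = 4060 / (7.430 × 43046) = 0.01269.

0.0127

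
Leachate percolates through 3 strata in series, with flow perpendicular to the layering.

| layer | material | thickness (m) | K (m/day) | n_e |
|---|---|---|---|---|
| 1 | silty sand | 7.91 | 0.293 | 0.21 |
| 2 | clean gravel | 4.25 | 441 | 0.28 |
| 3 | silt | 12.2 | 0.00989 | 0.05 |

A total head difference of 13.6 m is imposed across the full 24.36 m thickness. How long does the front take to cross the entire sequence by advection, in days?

321

With flow normal to the layers, continuity requires the same specific discharge q through every layer.
Σ(b_i/K_i) = 7.91/0.293 + 4.25/441 + 12.2/0.00989 = 1261 d.
q = Δh / Σ(b_i/K_i) = 13.6 / 1261 = 0.01079 m/day.
In each layer the seepage velocity is v_i = q/n_i, so the layer transit time is t_i = b_i·n_i / q:
  layer 1 (silty sand): t_1 = 7.91 × 0.21 / 0.01079 = 154.0 d
  layer 2 (clean gravel): t_2 = 4.25 × 0.28 / 0.01079 = 110.3 d
  layer 3 (silt): t_3 = 12.2 × 0.05 / 0.01079 = 56.54 d
Total t = Σ t_i = 320.8 days.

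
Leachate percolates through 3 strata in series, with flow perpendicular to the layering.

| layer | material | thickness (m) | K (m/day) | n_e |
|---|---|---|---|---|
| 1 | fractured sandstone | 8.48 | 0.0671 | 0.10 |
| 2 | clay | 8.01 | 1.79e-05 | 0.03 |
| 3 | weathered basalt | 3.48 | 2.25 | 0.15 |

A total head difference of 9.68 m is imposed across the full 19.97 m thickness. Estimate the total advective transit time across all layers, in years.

204

With flow normal to the layers, continuity requires the same specific discharge q through every layer.
Σ(b_i/K_i) = 8.48/0.0671 + 8.01/1.79e-05 + 3.48/2.25 = 4.476e+05 d.
q = Δh / Σ(b_i/K_i) = 9.68 / 4.476e+05 = 2.163e-05 m/day.
In each layer the seepage velocity is v_i = q/n_i, so the layer transit time is t_i = b_i·n_i / q:
  layer 1 (fractured sandstone): t_1 = 8.48 × 0.10 / 2.163e-05 = 39212 d
  layer 2 (clay): t_2 = 8.01 × 0.03 / 2.163e-05 = 11112 d
  layer 3 (weathered basalt): t_3 = 3.48 × 0.15 / 2.163e-05 = 24138 d
Total t = Σ t_i = 74462 days = 203.9 years.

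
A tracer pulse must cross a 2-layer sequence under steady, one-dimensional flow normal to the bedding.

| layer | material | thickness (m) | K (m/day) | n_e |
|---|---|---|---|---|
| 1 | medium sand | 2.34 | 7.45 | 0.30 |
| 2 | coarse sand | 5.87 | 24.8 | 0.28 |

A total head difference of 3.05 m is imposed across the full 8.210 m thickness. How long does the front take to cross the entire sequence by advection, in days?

With flow normal to the layers, continuity requires the same specific discharge q through every layer.
Σ(b_i/K_i) = 2.34/7.45 + 5.87/24.8 = 0.5508 d.
q = Δh / Σ(b_i/K_i) = 3.05 / 0.5508 = 5.538 m/day.
In each layer the seepage velocity is v_i = q/n_i, so the layer transit time is t_i = b_i·n_i / q:
  layer 1 (medium sand): t_1 = 2.34 × 0.30 / 5.538 = 0.1268 d
  layer 2 (coarse sand): t_2 = 5.87 × 0.28 / 5.538 = 0.2968 d
Total t = Σ t_i = 0.4236 days.

0.424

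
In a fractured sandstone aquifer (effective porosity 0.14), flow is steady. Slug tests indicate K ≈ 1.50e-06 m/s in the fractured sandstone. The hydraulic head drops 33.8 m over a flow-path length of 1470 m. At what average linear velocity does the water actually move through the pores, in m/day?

Convert K: 1.50e-06 m/s × 86400 = 0.1296 m/day.
Hydraulic gradient i = Δh / L = 33.8 / 1470 = 0.02299.
Darcy flux q = K · i = 0.1296 × 0.02299 = 0.002980 m/day.
Seepage velocity v = q / n_e = 0.002980 / 0.14 = 0.02129 m/day.

0.0213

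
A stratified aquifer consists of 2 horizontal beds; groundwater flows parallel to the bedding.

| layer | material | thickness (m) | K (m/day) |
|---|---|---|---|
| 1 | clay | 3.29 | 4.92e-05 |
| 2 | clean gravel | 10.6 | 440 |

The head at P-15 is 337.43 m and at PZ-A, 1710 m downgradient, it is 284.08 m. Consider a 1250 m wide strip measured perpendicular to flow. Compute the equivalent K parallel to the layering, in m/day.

336

Flow is parallel to layering, so each bed carries its own Darcy discharge and the transmissivities add.
Σ(K_i·b_i) = 4.92e-05×3.29 + 440×10.6 = 4664 m²/day.
Total thickness b = 13.89 m, so K_eq = Σ(K_i·b_i)/b = 335.8 m/day.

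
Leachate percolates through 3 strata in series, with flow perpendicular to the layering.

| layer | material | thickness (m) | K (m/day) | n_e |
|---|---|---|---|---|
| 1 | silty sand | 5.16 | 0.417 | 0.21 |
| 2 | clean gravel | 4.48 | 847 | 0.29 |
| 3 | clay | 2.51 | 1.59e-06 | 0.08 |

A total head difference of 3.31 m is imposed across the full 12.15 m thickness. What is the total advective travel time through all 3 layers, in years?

With flow normal to the layers, continuity requires the same specific discharge q through every layer.
Σ(b_i/K_i) = 5.16/0.417 + 4.48/847 + 2.51/1.59e-06 = 1.579e+06 d.
q = Δh / Σ(b_i/K_i) = 3.31 / 1.579e+06 = 2.097e-06 m/day.
In each layer the seepage velocity is v_i = q/n_i, so the layer transit time is t_i = b_i·n_i / q:
  layer 1 (silty sand): t_1 = 5.16 × 0.21 / 2.097e-06 = 5.168e+05 d
  layer 2 (clean gravel): t_2 = 4.48 × 0.29 / 2.097e-06 = 6.196e+05 d
  layer 3 (clay): t_3 = 2.51 × 0.08 / 2.097e-06 = 95767 d
Total t = Σ t_i = 1.232e+06 days = 3374 years.

3370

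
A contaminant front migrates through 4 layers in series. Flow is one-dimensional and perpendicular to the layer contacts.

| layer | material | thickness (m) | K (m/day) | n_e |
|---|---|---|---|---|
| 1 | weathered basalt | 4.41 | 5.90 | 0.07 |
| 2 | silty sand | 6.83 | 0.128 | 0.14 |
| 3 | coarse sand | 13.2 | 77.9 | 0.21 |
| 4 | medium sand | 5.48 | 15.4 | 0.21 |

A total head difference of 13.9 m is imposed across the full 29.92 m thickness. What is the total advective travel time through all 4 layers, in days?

With flow normal to the layers, continuity requires the same specific discharge q through every layer.
Σ(b_i/K_i) = 4.41/5.90 + 6.83/0.128 + 13.2/77.9 + 5.48/15.4 = 54.63 d.
q = Δh / Σ(b_i/K_i) = 13.9 / 54.63 = 0.2544 m/day.
In each layer the seepage velocity is v_i = q/n_i, so the layer transit time is t_i = b_i·n_i / q:
  layer 1 (weathered basalt): t_1 = 4.41 × 0.07 / 0.2544 = 1.213 d
  layer 2 (silty sand): t_2 = 6.83 × 0.14 / 0.2544 = 3.758 d
  layer 3 (coarse sand): t_3 = 13.2 × 0.21 / 0.2544 = 10.89 d
  layer 4 (medium sand): t_4 = 5.48 × 0.21 / 0.2544 = 4.523 d
Total t = Σ t_i = 20.39 days.

20.4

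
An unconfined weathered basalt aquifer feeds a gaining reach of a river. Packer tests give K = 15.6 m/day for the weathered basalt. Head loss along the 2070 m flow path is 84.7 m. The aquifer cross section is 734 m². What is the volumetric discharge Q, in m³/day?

Hydraulic gradient i = Δh / L = 84.7 / 2070 = 0.04092.
Darcy's law: Q = K · A · i = 15.60 × 734.0 × 0.04092 = 468.5 m³/day.

469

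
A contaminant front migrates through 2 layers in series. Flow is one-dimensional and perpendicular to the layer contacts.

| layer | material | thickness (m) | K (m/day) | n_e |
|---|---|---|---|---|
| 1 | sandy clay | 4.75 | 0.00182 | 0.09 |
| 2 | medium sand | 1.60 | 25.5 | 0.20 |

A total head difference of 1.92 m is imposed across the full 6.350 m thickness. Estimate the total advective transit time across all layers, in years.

2.78

With flow normal to the layers, continuity requires the same specific discharge q through every layer.
Σ(b_i/K_i) = 4.75/0.00182 + 1.60/25.5 = 2610 d.
q = Δh / Σ(b_i/K_i) = 1.92 / 2610 = 0.0007356 m/day.
In each layer the seepage velocity is v_i = q/n_i, so the layer transit time is t_i = b_i·n_i / q:
  layer 1 (sandy clay): t_1 = 4.75 × 0.09 / 0.0007356 = 581.1 d
  layer 2 (medium sand): t_2 = 1.60 × 0.20 / 0.0007356 = 435.0 d
Total t = Σ t_i = 1016 days = 2.782 years.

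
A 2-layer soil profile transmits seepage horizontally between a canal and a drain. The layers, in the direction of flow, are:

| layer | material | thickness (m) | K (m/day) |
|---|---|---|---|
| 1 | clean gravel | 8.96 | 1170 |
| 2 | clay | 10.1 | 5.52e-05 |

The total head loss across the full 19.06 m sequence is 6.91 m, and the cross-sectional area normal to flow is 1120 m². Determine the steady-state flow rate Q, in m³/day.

0.0423

Flow is perpendicular to layering, so the layers act in series and the equivalent K is the thickness-weighted harmonic mean.
Total thickness L = 8.96 + 10.1 = 19.06 m.
Σ(b_i/K_i) = 8.96/1170 + 10.1/5.52e-05 = 1.830e+05 d.
K_eq = L / Σ(b_i/K_i) = 19.06 / 1.830e+05 = 0.0001042 m/day.
Q = K_eq · A · (Δh/L) = 0.0001042 × 1120 × (6.91/19.06) = 0.04230 m³/day.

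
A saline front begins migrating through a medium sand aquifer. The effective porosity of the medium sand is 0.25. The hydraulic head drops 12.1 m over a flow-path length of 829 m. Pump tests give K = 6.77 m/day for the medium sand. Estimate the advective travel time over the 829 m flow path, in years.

Hydraulic gradient i = Δh / L = 12.1 / 829 = 0.01460.
Darcy flux q = K · i = 6.770 × 0.01460 = 0.09881 m/day.
Seepage velocity v = q / n_e = 0.09881 / 0.25 = 0.3953 m/day.
Travel time t = L / v = 829 / 0.3953 = 2097 days = 5.742 years.

5.74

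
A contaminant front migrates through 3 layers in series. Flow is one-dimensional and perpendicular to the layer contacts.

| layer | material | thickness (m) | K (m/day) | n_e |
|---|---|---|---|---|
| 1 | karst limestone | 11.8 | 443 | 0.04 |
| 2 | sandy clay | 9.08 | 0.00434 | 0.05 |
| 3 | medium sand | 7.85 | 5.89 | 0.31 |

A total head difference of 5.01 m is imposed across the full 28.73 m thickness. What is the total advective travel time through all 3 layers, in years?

With flow normal to the layers, continuity requires the same specific discharge q through every layer.
Σ(b_i/K_i) = 11.8/443 + 9.08/0.00434 + 7.85/5.89 = 2094 d.
q = Δh / Σ(b_i/K_i) = 5.01 / 2094 = 0.002393 m/day.
In each layer the seepage velocity is v_i = q/n_i, so the layer transit time is t_i = b_i·n_i / q:
  layer 1 (karst limestone): t_1 = 11.8 × 0.04 / 0.002393 = 197.2 d
  layer 2 (sandy clay): t_2 = 9.08 × 0.05 / 0.002393 = 189.7 d
  layer 3 (medium sand): t_3 = 7.85 × 0.31 / 0.002393 = 1017 d
Total t = Σ t_i = 1404 days = 3.843 years.

3.84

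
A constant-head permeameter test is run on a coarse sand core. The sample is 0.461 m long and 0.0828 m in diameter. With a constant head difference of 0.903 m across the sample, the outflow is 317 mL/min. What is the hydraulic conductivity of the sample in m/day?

Cross-sectional area A = π·(d/2)² = π × (0.0828/2)² = 0.005385 m².
Convert discharge: 317 mL/min = 5.283e-06 m³/s.
Darcy's law rearranged: K = Q·L / (A·Δh) = 5.283e-06 × 0.461 / (0.005385 × 0.903) = 0.0005009 m/s = 43.28 m/day.

43.3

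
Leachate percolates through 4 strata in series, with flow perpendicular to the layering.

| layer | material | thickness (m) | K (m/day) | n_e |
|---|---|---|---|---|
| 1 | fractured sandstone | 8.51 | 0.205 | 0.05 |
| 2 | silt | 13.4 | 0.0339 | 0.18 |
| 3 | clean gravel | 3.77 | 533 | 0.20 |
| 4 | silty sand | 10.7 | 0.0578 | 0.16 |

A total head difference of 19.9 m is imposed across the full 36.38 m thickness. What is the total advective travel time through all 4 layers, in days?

166

With flow normal to the layers, continuity requires the same specific discharge q through every layer.
Σ(b_i/K_i) = 8.51/0.205 + 13.4/0.0339 + 3.77/533 + 10.7/0.0578 = 621.9 d.
q = Δh / Σ(b_i/K_i) = 19.9 / 621.9 = 0.03200 m/day.
In each layer the seepage velocity is v_i = q/n_i, so the layer transit time is t_i = b_i·n_i / q:
  layer 1 (fractured sandstone): t_1 = 8.51 × 0.05 / 0.03200 = 13.30 d
  layer 2 (silt): t_2 = 13.4 × 0.18 / 0.03200 = 75.38 d
  layer 3 (clean gravel): t_3 = 3.77 × 0.20 / 0.03200 = 23.56 d
  layer 4 (silty sand): t_4 = 10.7 × 0.16 / 0.03200 = 53.50 d
Total t = Σ t_i = 165.7 days.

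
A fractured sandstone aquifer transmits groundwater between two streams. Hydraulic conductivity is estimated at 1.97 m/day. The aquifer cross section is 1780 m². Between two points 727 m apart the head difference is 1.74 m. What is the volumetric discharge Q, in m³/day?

Hydraulic gradient i = Δh / L = 1.74 / 727 = 0.002393.
Darcy's law: Q = K · A · i = 1.970 × 1780 × 0.002393 = 8.393 m³/day.

8.39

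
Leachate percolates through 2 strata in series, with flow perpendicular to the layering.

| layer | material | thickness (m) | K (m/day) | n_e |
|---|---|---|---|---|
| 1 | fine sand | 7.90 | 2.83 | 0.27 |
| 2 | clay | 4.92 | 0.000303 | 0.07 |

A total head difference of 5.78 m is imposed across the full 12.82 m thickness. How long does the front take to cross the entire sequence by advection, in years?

With flow normal to the layers, continuity requires the same specific discharge q through every layer.
Σ(b_i/K_i) = 7.90/2.83 + 4.92/0.000303 = 16240 d.
q = Δh / Σ(b_i/K_i) = 5.78 / 16240 = 0.0003559 m/day.
In each layer the seepage velocity is v_i = q/n_i, so the layer transit time is t_i = b_i·n_i / q:
  layer 1 (fine sand): t_1 = 7.90 × 0.27 / 0.0003559 = 5993 d
  layer 2 (clay): t_2 = 4.92 × 0.07 / 0.0003559 = 967.7 d
Total t = Σ t_i = 6961 days = 19.06 years.

19.1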